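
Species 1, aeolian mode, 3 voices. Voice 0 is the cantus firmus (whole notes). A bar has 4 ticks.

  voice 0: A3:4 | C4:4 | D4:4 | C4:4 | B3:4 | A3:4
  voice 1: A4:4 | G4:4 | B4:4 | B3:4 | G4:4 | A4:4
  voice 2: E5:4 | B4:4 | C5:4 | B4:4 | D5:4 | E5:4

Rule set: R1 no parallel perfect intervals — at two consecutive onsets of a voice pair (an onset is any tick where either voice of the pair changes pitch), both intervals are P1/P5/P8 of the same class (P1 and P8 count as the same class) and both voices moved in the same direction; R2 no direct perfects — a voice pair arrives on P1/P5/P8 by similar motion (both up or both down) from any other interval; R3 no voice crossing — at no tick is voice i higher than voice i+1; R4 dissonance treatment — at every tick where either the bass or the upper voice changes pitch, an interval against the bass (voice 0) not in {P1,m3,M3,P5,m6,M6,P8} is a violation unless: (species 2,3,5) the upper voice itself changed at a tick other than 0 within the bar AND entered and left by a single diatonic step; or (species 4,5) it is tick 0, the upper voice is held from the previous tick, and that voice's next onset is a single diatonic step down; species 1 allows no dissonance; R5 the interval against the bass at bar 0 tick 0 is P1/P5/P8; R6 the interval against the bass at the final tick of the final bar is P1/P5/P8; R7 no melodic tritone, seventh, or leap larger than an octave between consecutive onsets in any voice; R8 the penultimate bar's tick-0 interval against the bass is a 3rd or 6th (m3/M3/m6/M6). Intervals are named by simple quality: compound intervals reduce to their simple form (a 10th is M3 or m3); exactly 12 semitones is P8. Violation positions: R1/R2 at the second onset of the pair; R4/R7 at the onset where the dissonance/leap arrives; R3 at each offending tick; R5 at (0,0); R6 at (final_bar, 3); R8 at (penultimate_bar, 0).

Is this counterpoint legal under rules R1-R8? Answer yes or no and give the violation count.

bar 0: v0=A3 v1=A4 v2=E5 (P5)
bar 1: v0=C4 v1=G4 v2=B4 (M7)
bar 2: v0=D4 v1=B4 v2=C5 (m7)
bar 3: v0=C4 v1=B3 v2=B4 (M7)
bar 4: v0=B3 v1=G4 v2=D5 (m3)
bar 5: v0=A3 v1=A4 v2=E5 (P5)
  R4 @ bar1.0: C4/B4 M7 untreated
  R4 @ bar2.0: D4/C5 m7 untreated
  R2 @ bar3.0: B4/C5 m2 -> B3/B4 P8 similar
  R3 @ bar3.0: C4 above B3
  R4 @ bar3.0: C4/B3 m2 untreated
  R4 @ bar3.0: C4/B4 M7 untreated
  R3 @ bar3.1: C4 above B3
  R3 @ bar3.2: C4 above B3
  R3 @ bar3.3: C4 above B3
  R2 @ bar4.0: B3/B4 P8 -> G4/D5 P5 similar
  R1 @ bar5.0: G4/D5 P5 -> A4/E5 P5 similar

No (11 violations)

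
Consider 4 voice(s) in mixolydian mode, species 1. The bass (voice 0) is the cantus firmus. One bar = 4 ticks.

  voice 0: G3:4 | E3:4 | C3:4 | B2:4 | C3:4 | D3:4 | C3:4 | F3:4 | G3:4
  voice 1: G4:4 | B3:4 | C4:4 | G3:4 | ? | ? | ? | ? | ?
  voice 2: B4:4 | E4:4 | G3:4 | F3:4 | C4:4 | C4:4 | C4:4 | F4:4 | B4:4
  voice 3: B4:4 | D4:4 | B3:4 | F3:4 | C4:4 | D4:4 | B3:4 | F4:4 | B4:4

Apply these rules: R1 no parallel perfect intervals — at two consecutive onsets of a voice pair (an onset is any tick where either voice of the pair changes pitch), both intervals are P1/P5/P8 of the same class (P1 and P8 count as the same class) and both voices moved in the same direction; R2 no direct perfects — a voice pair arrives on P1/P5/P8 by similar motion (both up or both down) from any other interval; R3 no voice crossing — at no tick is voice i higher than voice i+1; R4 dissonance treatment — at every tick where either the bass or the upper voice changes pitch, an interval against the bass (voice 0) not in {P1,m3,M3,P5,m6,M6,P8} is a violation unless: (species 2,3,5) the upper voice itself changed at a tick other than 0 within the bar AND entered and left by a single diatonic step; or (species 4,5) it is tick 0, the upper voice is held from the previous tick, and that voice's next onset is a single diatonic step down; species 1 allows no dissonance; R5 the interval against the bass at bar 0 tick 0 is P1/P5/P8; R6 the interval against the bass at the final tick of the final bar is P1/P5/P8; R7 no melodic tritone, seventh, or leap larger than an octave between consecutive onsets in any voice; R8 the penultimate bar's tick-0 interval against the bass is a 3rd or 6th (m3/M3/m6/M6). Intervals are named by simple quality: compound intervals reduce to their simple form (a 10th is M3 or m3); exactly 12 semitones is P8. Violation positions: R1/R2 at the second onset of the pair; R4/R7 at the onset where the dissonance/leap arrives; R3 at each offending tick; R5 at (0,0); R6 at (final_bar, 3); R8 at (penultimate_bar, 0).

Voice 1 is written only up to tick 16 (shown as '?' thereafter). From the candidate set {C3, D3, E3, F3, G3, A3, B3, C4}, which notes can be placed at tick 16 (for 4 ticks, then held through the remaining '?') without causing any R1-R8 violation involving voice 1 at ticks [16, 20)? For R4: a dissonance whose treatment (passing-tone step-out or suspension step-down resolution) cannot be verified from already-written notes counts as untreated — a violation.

{A3, C3, E3, G3}

C3: legal
D3: violates R4
E3: legal
F3: violates R4
G3: legal
A3: legal
B3: violates R4
C4: violates R2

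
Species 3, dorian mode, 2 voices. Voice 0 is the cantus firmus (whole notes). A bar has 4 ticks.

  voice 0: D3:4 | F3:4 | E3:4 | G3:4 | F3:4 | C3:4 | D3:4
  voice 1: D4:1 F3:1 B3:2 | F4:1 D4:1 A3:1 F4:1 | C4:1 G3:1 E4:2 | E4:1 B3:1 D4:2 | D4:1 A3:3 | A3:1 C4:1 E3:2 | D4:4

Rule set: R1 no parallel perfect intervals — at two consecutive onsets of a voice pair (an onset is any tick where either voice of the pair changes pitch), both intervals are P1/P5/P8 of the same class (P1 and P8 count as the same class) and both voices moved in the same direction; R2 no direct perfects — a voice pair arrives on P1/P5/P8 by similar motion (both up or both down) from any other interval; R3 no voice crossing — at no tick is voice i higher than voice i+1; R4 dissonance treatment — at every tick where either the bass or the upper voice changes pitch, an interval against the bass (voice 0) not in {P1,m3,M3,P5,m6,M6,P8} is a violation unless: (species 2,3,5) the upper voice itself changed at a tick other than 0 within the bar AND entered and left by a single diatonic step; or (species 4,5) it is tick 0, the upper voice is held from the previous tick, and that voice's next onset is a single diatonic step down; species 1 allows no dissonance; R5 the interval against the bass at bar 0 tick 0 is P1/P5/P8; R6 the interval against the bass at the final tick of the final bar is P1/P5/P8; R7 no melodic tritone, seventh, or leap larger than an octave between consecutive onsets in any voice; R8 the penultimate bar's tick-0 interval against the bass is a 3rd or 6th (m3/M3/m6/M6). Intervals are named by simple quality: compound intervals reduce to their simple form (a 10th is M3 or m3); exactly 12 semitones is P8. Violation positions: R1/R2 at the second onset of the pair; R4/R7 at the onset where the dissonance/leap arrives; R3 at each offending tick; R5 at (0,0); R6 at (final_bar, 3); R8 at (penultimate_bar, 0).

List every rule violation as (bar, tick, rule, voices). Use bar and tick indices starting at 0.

(0, 2, R7, (1,))
(1, 0, R2, (0, 1))
(1, 0, R7, (1,))
(6, 0, R2, (0, 1))
(6, 0, R7, (1,))

bar 0: v0=D3 v1=D4 downbeat P8
bar 1: v0=F3 v1=F4 downbeat P8
bar 2: v0=E3 v1=C4 downbeat m6
bar 3: v0=G3 v1=E4 downbeat M6
bar 4: v0=F3 v1=D4 downbeat M6
bar 5: v0=C3 v1=A3 downbeat M6
bar 6: v0=D3 v1=D4 downbeat P8
  -> R7 @ bar 0 tick 2 v(1,): F3->B3 leap 6st
  -> R2 @ bar 1 tick 0 v(0, 1): D3/B3 M6 -> F3/F4 P8 similar
  -> R7 @ bar 1 tick 0 v(1,): B3->F4 leap 6st
  -> R2 @ bar 6 tick 0 v(0, 1): C3/E3 M3 -> D3/D4 P8 similar
  -> R7 @ bar 6 tick 0 v(1,): E3->D4 leap 10st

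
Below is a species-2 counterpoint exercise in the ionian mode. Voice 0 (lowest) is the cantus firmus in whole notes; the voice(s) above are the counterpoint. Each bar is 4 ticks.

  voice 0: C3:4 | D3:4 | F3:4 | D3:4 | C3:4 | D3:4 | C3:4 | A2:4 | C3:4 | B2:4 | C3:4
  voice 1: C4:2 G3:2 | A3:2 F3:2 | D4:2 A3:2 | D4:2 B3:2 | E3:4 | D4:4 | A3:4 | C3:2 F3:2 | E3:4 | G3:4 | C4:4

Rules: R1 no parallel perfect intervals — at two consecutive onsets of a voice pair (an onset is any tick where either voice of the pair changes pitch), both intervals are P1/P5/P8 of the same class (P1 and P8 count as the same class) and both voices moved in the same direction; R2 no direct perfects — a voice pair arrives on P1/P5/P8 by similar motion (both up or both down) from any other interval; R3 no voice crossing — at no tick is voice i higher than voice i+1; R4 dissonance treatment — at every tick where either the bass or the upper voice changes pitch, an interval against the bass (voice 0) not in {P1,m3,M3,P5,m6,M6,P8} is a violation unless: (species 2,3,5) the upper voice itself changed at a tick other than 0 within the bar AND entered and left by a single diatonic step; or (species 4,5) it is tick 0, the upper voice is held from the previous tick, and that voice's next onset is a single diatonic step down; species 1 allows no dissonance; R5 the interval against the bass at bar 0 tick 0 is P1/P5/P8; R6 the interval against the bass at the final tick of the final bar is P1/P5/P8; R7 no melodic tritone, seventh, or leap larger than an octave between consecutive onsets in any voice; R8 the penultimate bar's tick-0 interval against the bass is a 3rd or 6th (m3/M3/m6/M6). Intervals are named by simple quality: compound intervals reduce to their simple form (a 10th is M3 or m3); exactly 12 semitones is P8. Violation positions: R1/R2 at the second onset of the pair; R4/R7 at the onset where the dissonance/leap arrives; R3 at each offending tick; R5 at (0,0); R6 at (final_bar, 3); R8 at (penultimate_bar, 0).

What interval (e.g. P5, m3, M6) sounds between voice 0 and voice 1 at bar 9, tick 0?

voice 0=B2 voice 1=G3 -> m6

m6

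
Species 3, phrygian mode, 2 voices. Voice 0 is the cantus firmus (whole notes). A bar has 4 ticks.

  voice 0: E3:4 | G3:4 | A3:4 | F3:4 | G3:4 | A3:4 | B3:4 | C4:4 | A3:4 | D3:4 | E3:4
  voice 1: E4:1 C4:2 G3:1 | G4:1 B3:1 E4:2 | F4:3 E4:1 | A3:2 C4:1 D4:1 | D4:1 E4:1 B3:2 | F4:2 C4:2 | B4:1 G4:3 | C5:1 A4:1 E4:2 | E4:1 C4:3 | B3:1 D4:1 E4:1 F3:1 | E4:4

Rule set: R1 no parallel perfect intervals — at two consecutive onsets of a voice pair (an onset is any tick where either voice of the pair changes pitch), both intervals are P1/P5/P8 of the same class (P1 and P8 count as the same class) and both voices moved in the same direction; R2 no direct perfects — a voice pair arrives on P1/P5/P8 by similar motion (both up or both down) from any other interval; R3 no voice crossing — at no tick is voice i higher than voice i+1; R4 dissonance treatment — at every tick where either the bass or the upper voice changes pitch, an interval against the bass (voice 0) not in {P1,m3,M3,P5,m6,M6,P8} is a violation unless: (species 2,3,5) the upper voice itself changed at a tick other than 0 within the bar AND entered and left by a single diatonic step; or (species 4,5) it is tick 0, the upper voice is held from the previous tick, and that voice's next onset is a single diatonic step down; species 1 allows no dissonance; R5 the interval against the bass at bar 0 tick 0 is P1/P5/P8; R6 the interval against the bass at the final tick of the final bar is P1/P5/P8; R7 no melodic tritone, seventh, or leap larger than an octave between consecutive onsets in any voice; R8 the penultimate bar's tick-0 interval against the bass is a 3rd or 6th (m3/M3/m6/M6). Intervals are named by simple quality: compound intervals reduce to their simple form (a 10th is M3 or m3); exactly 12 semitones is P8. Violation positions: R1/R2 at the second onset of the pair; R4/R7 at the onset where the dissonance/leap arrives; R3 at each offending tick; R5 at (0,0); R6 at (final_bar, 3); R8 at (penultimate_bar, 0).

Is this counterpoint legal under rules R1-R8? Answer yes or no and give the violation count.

No (9 violations)

bar 0: v0=E3 v1=E4 (P8)
bar 1: v0=G3 v1=G4 (P8)
bar 2: v0=A3 v1=F4 (m6)
bar 3: v0=F3 v1=A3 (M3)
bar 4: v0=G3 v1=D4 (P5)
bar 5: v0=A3 v1=F4 (m6)
bar 6: v0=B3 v1=B4 (P8)
bar 7: v0=C4 v1=C5 (P8)
bar 8: v0=A3 v1=E4 (P5)
bar 9: v0=D3 v1=B3 (M6)
bar 10: v0=E3 v1=E4 (P8)
  R2 @ bar1.0: E3/G3 m3 -> G3/G4 P8 similar
  R7 @ bar5.0: B3->F4 leap 6st
  R2 @ bar6.0: A3/C4 m3 -> B3/B4 P8 similar
  R7 @ bar6.0: C4->B4 leap 11st
  R2 @ bar7.0: B3/G4 m6 -> C4/C5 P8 similar
  R4 @ bar9.2: D3/E4 M2 untreated
  R7 @ bar9.3: E4->F3 leap 11st
  R2 @ bar10.0: D3/F3 m3 -> E3/E4 P8 similar
  R7 @ bar10.0: F3->E4 leap 11st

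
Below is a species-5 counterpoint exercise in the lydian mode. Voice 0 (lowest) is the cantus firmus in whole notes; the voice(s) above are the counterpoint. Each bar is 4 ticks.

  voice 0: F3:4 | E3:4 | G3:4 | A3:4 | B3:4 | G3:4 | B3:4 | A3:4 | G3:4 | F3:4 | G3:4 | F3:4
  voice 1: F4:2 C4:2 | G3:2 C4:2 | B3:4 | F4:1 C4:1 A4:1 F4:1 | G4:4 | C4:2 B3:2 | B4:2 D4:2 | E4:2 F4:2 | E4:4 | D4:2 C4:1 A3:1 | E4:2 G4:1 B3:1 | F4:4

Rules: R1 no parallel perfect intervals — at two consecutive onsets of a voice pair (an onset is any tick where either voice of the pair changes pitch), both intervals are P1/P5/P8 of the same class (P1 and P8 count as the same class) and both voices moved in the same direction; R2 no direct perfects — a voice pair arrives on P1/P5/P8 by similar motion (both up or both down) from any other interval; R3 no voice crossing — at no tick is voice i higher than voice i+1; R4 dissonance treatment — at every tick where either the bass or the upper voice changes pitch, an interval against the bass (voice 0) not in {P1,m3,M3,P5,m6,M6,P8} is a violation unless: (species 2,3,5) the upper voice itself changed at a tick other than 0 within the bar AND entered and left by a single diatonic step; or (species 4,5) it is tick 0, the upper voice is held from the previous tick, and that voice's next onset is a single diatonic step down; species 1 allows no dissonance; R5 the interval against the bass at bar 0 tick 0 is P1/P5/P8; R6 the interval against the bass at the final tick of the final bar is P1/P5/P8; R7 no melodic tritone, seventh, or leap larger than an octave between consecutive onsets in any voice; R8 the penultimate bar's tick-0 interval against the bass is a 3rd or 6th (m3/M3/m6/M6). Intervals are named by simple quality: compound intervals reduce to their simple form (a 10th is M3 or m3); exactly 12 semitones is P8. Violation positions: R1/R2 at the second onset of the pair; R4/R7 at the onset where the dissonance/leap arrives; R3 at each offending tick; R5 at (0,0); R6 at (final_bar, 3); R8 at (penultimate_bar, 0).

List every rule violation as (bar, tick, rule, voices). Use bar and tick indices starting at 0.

bar 0: v0=F3 v1=F4 downbeat P8
bar 1: v0=E3 v1=G3 downbeat m3
bar 2: v0=G3 v1=B3 downbeat M3
bar 3: v0=A3 v1=F4 downbeat m6
bar 4: v0=B3 v1=G4 downbeat m6
bar 5: v0=G3 v1=C4 downbeat P4
bar 6: v0=B3 v1=B4 downbeat P8
bar 7: v0=A3 v1=E4 downbeat P5
bar 8: v0=G3 v1=E4 downbeat M6
bar 9: v0=F3 v1=D4 downbeat M6
bar 10: v0=G3 v1=E4 downbeat M6
bar 11: v0=F3 v1=F4 downbeat P8
  -> R7 @ bar 3 tick 0 v(1,): B3->F4 leap 6st
  -> R4 @ bar 5 tick 0 v(0, 1): G3/C4 P4 untreated
  -> R2 @ bar 6 tick 0 v(0, 1): G3/B3 M3 -> B3/B4 P8 similar
  -> R7 @ bar 11 tick 0 v(1,): B3->F4 leap 6st

(3, 0, R7, (1,))
(5, 0, R4, (0, 1))
(6, 0, R2, (0, 1))
(11, 0, R7, (1,))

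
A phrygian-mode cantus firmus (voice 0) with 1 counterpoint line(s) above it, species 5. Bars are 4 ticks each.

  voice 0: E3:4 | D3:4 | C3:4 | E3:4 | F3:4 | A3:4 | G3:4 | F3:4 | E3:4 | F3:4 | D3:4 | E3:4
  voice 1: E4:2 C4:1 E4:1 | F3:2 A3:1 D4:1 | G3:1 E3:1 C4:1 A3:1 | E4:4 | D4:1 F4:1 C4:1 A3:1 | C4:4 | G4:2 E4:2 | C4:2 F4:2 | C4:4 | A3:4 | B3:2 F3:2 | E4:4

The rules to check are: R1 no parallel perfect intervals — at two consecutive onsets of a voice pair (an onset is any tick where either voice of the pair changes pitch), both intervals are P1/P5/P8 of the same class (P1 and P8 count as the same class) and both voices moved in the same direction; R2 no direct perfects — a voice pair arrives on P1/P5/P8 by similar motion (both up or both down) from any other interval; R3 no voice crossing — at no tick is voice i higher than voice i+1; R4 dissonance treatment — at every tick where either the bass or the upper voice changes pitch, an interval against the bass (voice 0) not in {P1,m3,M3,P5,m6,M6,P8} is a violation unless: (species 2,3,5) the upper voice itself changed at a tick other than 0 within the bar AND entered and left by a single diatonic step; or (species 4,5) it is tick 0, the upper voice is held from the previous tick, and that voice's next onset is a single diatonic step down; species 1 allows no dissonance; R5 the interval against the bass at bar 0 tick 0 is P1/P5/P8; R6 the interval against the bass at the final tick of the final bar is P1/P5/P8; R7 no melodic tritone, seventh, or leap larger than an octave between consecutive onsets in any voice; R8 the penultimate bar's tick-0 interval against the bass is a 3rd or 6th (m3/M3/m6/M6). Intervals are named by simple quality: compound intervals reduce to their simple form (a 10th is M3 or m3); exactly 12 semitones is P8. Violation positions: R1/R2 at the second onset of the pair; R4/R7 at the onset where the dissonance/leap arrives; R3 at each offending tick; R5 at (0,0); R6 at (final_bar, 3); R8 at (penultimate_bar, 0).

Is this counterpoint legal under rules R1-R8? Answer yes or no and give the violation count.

No (7 violations)

bar 0: v0=E3 v1=E4 (P8)
bar 1: v0=D3 v1=F3 (m3)
bar 2: v0=C3 v1=G3 (P5)
bar 3: v0=E3 v1=E4 (P8)
bar 4: v0=F3 v1=D4 (M6)
bar 5: v0=A3 v1=C4 (m3)
bar 6: v0=G3 v1=G4 (P8)
bar 7: v0=F3 v1=C4 (P5)
bar 8: v0=E3 v1=C4 (m6)
bar 9: v0=F3 v1=A3 (M3)
bar 10: v0=D3 v1=B3 (M6)
bar 11: v0=E3 v1=E4 (P8)
  R7 @ bar1.0: E4->F3 leap 11st
  R2 @ bar2.0: D3/D4 P8 -> C3/G3 P5 similar
  R2 @ bar3.0: C3/A3 M6 -> E3/E4 P8 similar
  R2 @ bar7.0: G3/E4 M6 -> F3/C4 P5 similar
  R7 @ bar10.2: B3->F3 leap 6st
  R2 @ bar11.0: D3/F3 m3 -> E3/E4 P8 similar
  R7 @ bar11.0: F3->E4 leap 11st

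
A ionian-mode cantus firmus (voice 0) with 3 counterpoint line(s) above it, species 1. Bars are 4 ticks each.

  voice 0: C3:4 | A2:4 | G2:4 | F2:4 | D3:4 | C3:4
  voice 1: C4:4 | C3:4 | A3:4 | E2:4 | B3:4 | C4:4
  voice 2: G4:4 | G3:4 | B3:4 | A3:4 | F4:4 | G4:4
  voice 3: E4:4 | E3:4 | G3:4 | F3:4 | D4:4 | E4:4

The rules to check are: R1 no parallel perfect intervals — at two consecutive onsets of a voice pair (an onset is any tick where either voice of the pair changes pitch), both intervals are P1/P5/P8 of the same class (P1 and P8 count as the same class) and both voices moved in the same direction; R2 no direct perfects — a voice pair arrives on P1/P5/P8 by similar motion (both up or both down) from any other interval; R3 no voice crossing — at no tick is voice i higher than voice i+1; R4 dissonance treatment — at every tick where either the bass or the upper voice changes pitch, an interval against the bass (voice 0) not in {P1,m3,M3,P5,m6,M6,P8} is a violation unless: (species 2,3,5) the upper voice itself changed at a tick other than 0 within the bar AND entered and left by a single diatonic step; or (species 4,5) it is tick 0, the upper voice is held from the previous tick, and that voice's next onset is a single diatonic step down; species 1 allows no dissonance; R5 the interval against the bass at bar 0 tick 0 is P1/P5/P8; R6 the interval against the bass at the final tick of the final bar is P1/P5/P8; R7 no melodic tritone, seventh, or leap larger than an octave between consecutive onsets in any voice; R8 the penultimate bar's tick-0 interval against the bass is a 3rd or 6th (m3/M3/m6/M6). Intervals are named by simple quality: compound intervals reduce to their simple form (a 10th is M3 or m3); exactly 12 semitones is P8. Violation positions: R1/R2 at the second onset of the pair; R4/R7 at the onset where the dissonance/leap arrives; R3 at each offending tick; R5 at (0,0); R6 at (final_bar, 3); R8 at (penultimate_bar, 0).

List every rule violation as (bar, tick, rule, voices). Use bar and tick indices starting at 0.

bar 0: v0=C3 v1=C4 v2=G4 v3=E4 downbeat M3
bar 1: v0=A2 v1=C3 v2=G3 v3=E3 downbeat P5
bar 2: v0=G2 v1=A3 v2=B3 v3=G3 downbeat P8
bar 3: v0=F2 v1=E2 v2=A3 v3=F3 downbeat P8
bar 4: v0=D3 v1=B3 v2=F4 v3=D4 downbeat P8
bar 5: v0=C3 v1=C4 v2=G4 v3=E4 downbeat M3
  -> R3 @ bar 0 tick 0 v(2, 3): G4 above E4
  -> R5 @ bar 0 tick 0 v(0, 3): opens on M3
  -> R3 @ bar 0 tick 1 v(2, 3): G4 above E4
  -> R3 @ bar 0 tick 2 v(2, 3): G4 above E4
  -> R3 @ bar 0 tick 3 v(2, 3): G4 above E4
  -> R1 @ bar 1 tick 0 v(1, 2): C4/G4 P5 -> C3/G3 P5 similar
  -> R2 @ bar 1 tick 0 v(0, 3): C3/E4 M3 -> A2/E3 P5 similar
  -> R3 @ bar 1 tick 0 v(2, 3): G3 above E3
  -> R4 @ bar 1 tick 0 v(0, 2): A2/G3 m7 untreated
  -> R3 @ bar 1 tick 1 v(2, 3): G3 above E3
  -> R3 @ bar 1 tick 2 v(2, 3): G3 above E3
  -> R3 @ bar 1 tick 3 v(2, 3): G3 above E3
  -> R3 @ bar 2 tick 0 v(2, 3): B3 above G3
  -> R4 @ bar 2 tick 0 v(0, 1): G2/A3 M2 untreated
  -> R3 @ bar 2 tick 1 v(2, 3): B3 above G3
  -> R3 @ bar 2 tick 2 v(2, 3): B3 above G3
  -> R3 @ bar 2 tick 3 v(2, 3): B3 above G3
  -> R1 @ bar 3 tick 0 v(0, 3): G2/G3 P8 -> F2/F3 P8 similar
  -> R3 @ bar 3 tick 0 v(0, 1): F2 above E2
  -> R3 @ bar 3 tick 0 v(2, 3): A3 above F3
  -> R4 @ bar 3 tick 0 v(0, 1): F2/E2 m2 untreated
  -> R7 @ bar 3 tick 0 v(1,): A3->E2 leap 17st
  -> R3 @ bar 3 tick 1 v(0, 1): F2 above E2
  -> R3 @ bar 3 tick 1 v(2, 3): A3 above F3
  -> R3 @ bar 3 tick 2 v(0, 1): F2 above E2
  -> R3 @ bar 3 tick 2 v(2, 3): A3 above F3
  -> R3 @ bar 3 tick 3 v(0, 1): F2 above E2
  -> R3 @ bar 3 tick 3 v(2, 3): A3 above F3
  -> R1 @ bar 4 tick 0 v(0, 3): F2/F3 P8 -> D3/D4 P8 similar
  -> R3 @ bar 4 tick 0 v(2, 3): F4 above D4
  -> R7 @ bar 4 tick 0 v(1,): E2->B3 leap 19st
  -> R8 @ bar 4 tick 0 v(0, 3): penult P8 not 3rd/6th
  -> R3 @ bar 4 tick 1 v(2, 3): F4 above D4
  -> R3 @ bar 4 tick 2 v(2, 3): F4 above D4
  -> R3 @ bar 4 tick 3 v(2, 3): F4 above D4
  -> R2 @ bar 5 tick 0 v(1, 2): B3/F4 TT -> C4/G4 P5 similar
  -> R3 @ bar 5 tick 0 v(2, 3): G4 above E4
  -> R3 @ bar 5 tick 1 v(2, 3): G4 above E4
  -> R3 @ bar 5 tick 2 v(2, 3): G4 above E4
  -> R3 @ bar 5 tick 3 v(2, 3): G4 above E4
  -> R6 @ bar 5 tick 3 v(0, 3): closes on M3

(0, 0, R3, (2, 3))
(0, 0, R5, (0, 3))
(0, 1, R3, (2, 3))
(0, 2, R3, (2, 3))
(0, 3, R3, (2, 3))
(1, 0, R1, (1, 2))
(1, 0, R2, (0, 3))
(1, 0, R3, (2, 3))
(1, 0, R4, (0, 2))
(1, 1, R3, (2, 3))
(1, 2, R3, (2, 3))
(1, 3, R3, (2, 3))
(2, 0, R3, (2, 3))
(2, 0, R4, (0, 1))
(2, 1, R3, (2, 3))
(2, 2, R3, (2, 3))
(2, 3, R3, (2, 3))
(3, 0, R1, (0, 3))
(3, 0, R3, (0, 1))
(3, 0, R3, (2, 3))
(3, 0, R4, (0, 1))
(3, 0, R7, (1,))
(3, 1, R3, (0, 1))
(3, 1, R3, (2, 3))
(3, 2, R3, (0, 1))
(3, 2, R3, (2, 3))
(3, 3, R3, (0, 1))
(3, 3, R3, (2, 3))
(4, 0, R1, (0, 3))
(4, 0, R3, (2, 3))
(4, 0, R7, (1,))
(4, 0, R8, (0, 3))
(4, 1, R3, (2, 3))
(4, 2, R3, (2, 3))
(4, 3, R3, (2, 3))
(5, 0, R2, (1, 2))
(5, 0, R3, (2, 3))
(5, 1, R3, (2, 3))
(5, 2, R3, (2, 3))
(5, 3, R3, (2, 3))
(5, 3, R6, (0, 3))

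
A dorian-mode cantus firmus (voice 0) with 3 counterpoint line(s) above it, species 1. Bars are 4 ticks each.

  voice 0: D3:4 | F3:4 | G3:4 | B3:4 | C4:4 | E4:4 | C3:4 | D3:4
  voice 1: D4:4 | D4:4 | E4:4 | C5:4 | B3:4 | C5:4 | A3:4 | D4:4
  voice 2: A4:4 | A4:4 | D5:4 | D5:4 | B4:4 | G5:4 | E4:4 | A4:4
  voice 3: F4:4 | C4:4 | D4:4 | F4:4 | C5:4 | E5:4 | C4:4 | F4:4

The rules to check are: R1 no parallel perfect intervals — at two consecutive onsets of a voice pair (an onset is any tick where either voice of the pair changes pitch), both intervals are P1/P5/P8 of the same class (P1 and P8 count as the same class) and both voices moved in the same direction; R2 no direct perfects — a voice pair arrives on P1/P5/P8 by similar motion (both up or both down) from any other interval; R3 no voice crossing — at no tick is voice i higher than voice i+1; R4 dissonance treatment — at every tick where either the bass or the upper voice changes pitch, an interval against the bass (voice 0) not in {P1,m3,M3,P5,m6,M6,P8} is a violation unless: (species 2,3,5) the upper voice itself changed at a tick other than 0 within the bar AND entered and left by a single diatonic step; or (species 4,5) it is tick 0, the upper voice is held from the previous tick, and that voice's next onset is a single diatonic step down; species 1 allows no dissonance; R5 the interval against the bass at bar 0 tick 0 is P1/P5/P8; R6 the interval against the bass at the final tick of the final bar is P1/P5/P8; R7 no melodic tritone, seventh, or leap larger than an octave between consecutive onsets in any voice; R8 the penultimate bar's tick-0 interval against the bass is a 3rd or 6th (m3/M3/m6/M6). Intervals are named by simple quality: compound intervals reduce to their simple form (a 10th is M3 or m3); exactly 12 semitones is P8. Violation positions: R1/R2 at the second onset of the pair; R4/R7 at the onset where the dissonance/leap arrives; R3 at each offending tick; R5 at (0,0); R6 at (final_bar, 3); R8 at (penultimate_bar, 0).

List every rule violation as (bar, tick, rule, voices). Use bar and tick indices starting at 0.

bar 0: v0=D3 v1=D4 v2=A4 v3=F4 downbeat m3
bar 1: v0=F3 v1=D4 v2=A4 v3=C4 downbeat P5
bar 2: v0=G3 v1=E4 v2=D5 v3=D4 downbeat P5
bar 3: v0=B3 v1=C5 v2=D5 v3=F4 downbeat TT
bar 4: v0=C4 v1=B3 v2=B4 v3=C5 downbeat P8
bar 5: v0=E4 v1=C5 v2=G5 v3=E5 downbeat P8
bar 6: v0=C3 v1=A3 v2=E4 v3=C4 downbeat P8
bar 7: v0=D3 v1=D4 v2=A4 v3=F4 downbeat m3
  -> R3 @ bar 0 tick 0 v(2, 3): A4 above F4
  -> R5 @ bar 0 tick 0 v(0, 3): opens on m3
  -> R3 @ bar 0 tick 1 v(2, 3): A4 above F4
  -> R3 @ bar 0 tick 2 v(2, 3): A4 above F4
  -> R3 @ bar 0 tick 3 v(2, 3): A4 above F4
  -> R3 @ bar 1 tick 0 v(2, 3): A4 above C4
  -> R3 @ bar 1 tick 1 v(2, 3): A4 above C4
  -> R3 @ bar 1 tick 2 v(2, 3): A4 above C4
  -> R3 @ bar 1 tick 3 v(2, 3): A4 above C4
  -> R1 @ bar 2 tick 0 v(0, 3): F3/C4 P5 -> G3/D4 P5 similar
  -> R2 @ bar 2 tick 0 v(0, 2): F3/A4 M3 -> G3/D5 P5 similar
  -> R2 @ bar 2 tick 0 v(2, 3): A4/C4 M6 -> D5/D4 P8 similar
  -> R3 @ bar 2 tick 0 v(2, 3): D5 above D4
  -> R3 @ bar 2 tick 1 v(2, 3): D5 above D4
  -> R3 @ bar 2 tick 2 v(2, 3): D5 above D4
  -> R3 @ bar 2 tick 3 v(2, 3): D5 above D4
  -> R2 @ bar 3 tick 0 v(1, 3): E4/D4 M2 -> C5/F4 P5 similar
  -> R3 @ bar 3 tick 0 v(2, 3): D5 above F4
  -> R4 @ bar 3 tick 0 v(0, 1): B3/C5 m2 untreated
  -> R4 @ bar 3 tick 0 v(0, 3): B3/F4 TT untreated
  -> R3 @ bar 3 tick 1 v(2, 3): D5 above F4
  -> R3 @ bar 3 tick 2 v(2, 3): D5 above F4
  -> R3 @ bar 3 tick 3 v(2, 3): D5 above F4
  -> R2 @ bar 4 tick 0 v(0, 3): B3/F4 TT -> C4/C5 P8 similar
  -> R2 @ bar 4 tick 0 v(1, 2): C5/D5 M2 -> B3/B4 P8 similar
  -> R3 @ bar 4 tick 0 v(0, 1): C4 above B3
  -> R4 @ bar 4 tick 0 v(0, 1): C4/B3 m2 untreated
  -> R4 @ bar 4 tick 0 v(0, 2): C4/B4 M7 untreated
  -> R7 @ bar 4 tick 0 v(1,): C5->B3 leap 13st
  -> R3 @ bar 4 tick 1 v(0, 1): C4 above B3
  -> R3 @ bar 4 tick 2 v(0, 1): C4 above B3
  -> R3 @ bar 4 tick 3 v(0, 1): C4 above B3
  -> R1 @ bar 5 tick 0 v(0, 3): C4/C5 P8 -> E4/E5 P8 similar
  -> R2 @ bar 5 tick 0 v(1, 2): B3/B4 P8 -> C5/G5 P5 similar
  -> R3 @ bar 5 tick 0 v(2, 3): G5 above E5
  -> R7 @ bar 5 tick 0 v(1,): B3->C5 leap 13st
  -> R3 @ bar 5 tick 1 v(2, 3): G5 above E5
  -> R3 @ bar 5 tick 2 v(2, 3): G5 above E5
  -> R3 @ bar 5 tick 3 v(2, 3): G5 above E5
  -> R1 @ bar 6 tick 0 v(0, 3): E4/E5 P8 -> C3/C4 P8 similar
  -> R1 @ bar 6 tick 0 v(1, 2): C5/G5 P5 -> A3/E4 P5 similar
  -> R3 @ bar 6 tick 0 v(2, 3): E4 above C4
  -> R7 @ bar 6 tick 0 v(0,): E4->C3 leap 16st
  -> R7 @ bar 6 tick 0 v(1,): C5->A3 leap 15st
  -> R7 @ bar 6 tick 0 v(2,): G5->E4 leap 15st
  -> R7 @ bar 6 tick 0 v(3,): E5->C4 leap 16st
  -> R8 @ bar 6 tick 0 v(0, 3): penult P8 not 3rd/6th
  -> R3 @ bar 6 tick 1 v(2, 3): E4 above C4
  -> R3 @ bar 6 tick 2 v(2, 3): E4 above C4
  -> R3 @ bar 6 tick 3 v(2, 3): E4 above C4
  -> R1 @ bar 7 tick 0 v(1, 2): A3/E4 P5 -> D4/A4 P5 similar
  -> R2 @ bar 7 tick 0 v(0, 1): C3/A3 M6 -> D3/D4 P8 similar
  -> R2 @ bar 7 tick 0 v(0, 2): C3/E4 M3 -> D3/A4 P5 similar
  -> R3 @ bar 7 tick 0 v(2, 3): A4 above F4
  -> R3 @ bar 7 tick 1 v(2, 3): A4 above F4
  -> R3 @ bar 7 tick 2 v(2, 3): A4 above F4
  -> R3 @ bar 7 tick 3 v(2, 3): A4 above F4
  -> R6 @ bar 7 tick 3 v(0, 3): closes on m3

(0, 0, R3, (2, 3))
(0, 0, R5, (0, 3))
(0, 1, R3, (2, 3))
(0, 2, R3, (2, 3))
(0, 3, R3, (2, 3))
(1, 0, R3, (2, 3))
(1, 1, R3, (2, 3))
(1, 2, R3, (2, 3))
(1, 3, R3, (2, 3))
(2, 0, R1, (0, 3))
(2, 0, R2, (0, 2))
(2, 0, R2, (2, 3))
(2, 0, R3, (2, 3))
(2, 1, R3, (2, 3))
(2, 2, R3, (2, 3))
(2, 3, R3, (2, 3))
(3, 0, R2, (1, 3))
(3, 0, R3, (2, 3))
(3, 0, R4, (0, 1))
(3, 0, R4, (0, 3))
(3, 1, R3, (2, 3))
(3, 2, R3, (2, 3))
(3, 3, R3, (2, 3))
(4, 0, R2, (0, 3))
(4, 0, R2, (1, 2))
(4, 0, R3, (0, 1))
(4, 0, R4, (0, 1))
(4, 0, R4, (0, 2))
(4, 0, R7, (1,))
(4, 1, R3, (0, 1))
(4, 2, R3, (0, 1))
(4, 3, R3, (0, 1))
(5, 0, R1, (0, 3))
(5, 0, R2, (1, 2))
(5, 0, R3, (2, 3))
(5, 0, R7, (1,))
(5, 1, R3, (2, 3))
(5, 2, R3, (2, 3))
(5, 3, R3, (2, 3))
(6, 0, R1, (0, 3))
(6, 0, R1, (1, 2))
(6, 0, R3, (2, 3))
(6, 0, R7, (0,))
(6, 0, R7, (1,))
(6, 0, R7, (2,))
(6, 0, R7, (3,))
(6, 0, R8, (0, 3))
(6, 1, R3, (2, 3))
(6, 2, R3, (2, 3))
(6, 3, R3, (2, 3))
(7, 0, R1, (1, 2))
(7, 0, R2, (0, 1))
(7, 0, R2, (0, 2))
(7, 0, R3, (2, 3))
(7, 1, R3, (2, 3))
(7, 2, R3, (2, 3))
(7, 3, R3, (2, 3))
(7, 3, R6, (0, 3))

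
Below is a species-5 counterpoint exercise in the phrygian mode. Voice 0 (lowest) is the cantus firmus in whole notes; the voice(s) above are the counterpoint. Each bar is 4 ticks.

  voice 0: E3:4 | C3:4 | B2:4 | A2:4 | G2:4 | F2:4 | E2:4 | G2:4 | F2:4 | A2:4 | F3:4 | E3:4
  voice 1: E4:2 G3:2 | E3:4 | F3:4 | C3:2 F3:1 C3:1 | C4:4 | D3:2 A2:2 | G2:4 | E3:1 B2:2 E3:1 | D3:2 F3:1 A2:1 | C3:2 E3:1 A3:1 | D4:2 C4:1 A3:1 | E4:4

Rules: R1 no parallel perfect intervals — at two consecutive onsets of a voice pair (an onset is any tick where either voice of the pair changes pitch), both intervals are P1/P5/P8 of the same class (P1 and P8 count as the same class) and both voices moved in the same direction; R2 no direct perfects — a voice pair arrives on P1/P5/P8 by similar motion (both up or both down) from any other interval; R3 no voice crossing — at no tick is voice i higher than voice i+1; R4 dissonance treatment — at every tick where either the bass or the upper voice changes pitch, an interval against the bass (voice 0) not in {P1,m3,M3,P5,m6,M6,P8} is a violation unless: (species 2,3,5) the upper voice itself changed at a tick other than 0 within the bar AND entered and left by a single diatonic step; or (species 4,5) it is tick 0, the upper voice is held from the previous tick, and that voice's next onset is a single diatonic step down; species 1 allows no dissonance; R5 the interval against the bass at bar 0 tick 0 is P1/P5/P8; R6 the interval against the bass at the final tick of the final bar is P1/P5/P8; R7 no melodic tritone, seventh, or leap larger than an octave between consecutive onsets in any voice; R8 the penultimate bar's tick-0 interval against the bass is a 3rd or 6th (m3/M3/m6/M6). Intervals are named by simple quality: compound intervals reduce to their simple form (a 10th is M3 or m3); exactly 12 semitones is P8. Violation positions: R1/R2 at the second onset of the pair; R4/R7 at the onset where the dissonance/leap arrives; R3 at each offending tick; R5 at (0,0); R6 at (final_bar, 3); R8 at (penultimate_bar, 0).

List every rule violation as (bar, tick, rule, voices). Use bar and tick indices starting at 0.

(2, 0, R4, (0, 1))
(4, 0, R4, (0, 1))
(5, 0, R7, (1,))

bar 0: v0=E3 v1=E4 downbeat P8
bar 1: v0=C3 v1=E3 downbeat M3
bar 2: v0=B2 v1=F3 downbeat TT
bar 3: v0=A2 v1=C3 downbeat m3
bar 4: v0=G2 v1=C4 downbeat P4
bar 5: v0=F2 v1=D3 downbeat M6
bar 6: v0=E2 v1=G2 downbeat m3
bar 7: v0=G2 v1=E3 downbeat M6
bar 8: v0=F2 v1=D3 downbeat M6
bar 9: v0=A2 v1=C3 downbeat m3
bar 10: v0=F3 v1=D4 downbeat M6
bar 11: v0=E3 v1=E4 downbeat P8
  -> R4 @ bar 2 tick 0 v(0, 1): B2/F3 TT untreated
  -> R4 @ bar 4 tick 0 v(0, 1): G2/C4 P4 untreated
  -> R7 @ bar 5 tick 0 v(1,): C4->D3 leap 10st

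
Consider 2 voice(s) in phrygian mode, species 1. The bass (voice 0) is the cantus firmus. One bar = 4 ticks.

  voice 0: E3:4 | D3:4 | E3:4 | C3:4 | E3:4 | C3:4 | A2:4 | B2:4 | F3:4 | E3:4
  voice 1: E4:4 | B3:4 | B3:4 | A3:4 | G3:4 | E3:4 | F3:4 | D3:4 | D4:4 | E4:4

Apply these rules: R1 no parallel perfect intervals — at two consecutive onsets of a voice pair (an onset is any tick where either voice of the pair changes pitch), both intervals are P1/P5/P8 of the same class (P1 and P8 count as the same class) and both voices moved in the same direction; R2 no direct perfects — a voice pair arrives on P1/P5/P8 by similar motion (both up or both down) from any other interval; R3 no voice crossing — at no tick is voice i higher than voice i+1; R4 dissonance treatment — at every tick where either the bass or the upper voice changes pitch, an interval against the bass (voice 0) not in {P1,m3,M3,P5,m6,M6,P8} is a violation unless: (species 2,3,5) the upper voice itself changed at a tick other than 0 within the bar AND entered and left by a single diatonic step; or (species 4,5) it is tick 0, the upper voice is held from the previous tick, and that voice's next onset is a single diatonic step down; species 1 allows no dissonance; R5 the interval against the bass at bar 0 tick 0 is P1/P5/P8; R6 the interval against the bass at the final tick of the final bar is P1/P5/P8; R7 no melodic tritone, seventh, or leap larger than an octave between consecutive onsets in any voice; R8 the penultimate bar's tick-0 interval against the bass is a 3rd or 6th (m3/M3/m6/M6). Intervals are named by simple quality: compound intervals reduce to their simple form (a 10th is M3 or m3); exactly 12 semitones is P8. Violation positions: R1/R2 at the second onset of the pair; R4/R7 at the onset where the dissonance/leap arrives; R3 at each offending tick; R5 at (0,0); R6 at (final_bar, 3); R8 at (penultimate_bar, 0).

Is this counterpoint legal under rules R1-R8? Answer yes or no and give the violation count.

bar 0: v0=E3 v1=E4 (P8)
bar 1: v0=D3 v1=B3 (M6)
bar 2: v0=E3 v1=B3 (P5)
bar 3: v0=C3 v1=A3 (M6)
bar 4: v0=E3 v1=G3 (m3)
bar 5: v0=C3 v1=E3 (M3)
bar 6: v0=A2 v1=F3 (m6)
bar 7: v0=B2 v1=D3 (m3)
bar 8: v0=F3 v1=D4 (M6)
bar 9: v0=E3 v1=E4 (P8)
  R7 @ bar8.0: B2->F3 leap 6st

No (1 violations)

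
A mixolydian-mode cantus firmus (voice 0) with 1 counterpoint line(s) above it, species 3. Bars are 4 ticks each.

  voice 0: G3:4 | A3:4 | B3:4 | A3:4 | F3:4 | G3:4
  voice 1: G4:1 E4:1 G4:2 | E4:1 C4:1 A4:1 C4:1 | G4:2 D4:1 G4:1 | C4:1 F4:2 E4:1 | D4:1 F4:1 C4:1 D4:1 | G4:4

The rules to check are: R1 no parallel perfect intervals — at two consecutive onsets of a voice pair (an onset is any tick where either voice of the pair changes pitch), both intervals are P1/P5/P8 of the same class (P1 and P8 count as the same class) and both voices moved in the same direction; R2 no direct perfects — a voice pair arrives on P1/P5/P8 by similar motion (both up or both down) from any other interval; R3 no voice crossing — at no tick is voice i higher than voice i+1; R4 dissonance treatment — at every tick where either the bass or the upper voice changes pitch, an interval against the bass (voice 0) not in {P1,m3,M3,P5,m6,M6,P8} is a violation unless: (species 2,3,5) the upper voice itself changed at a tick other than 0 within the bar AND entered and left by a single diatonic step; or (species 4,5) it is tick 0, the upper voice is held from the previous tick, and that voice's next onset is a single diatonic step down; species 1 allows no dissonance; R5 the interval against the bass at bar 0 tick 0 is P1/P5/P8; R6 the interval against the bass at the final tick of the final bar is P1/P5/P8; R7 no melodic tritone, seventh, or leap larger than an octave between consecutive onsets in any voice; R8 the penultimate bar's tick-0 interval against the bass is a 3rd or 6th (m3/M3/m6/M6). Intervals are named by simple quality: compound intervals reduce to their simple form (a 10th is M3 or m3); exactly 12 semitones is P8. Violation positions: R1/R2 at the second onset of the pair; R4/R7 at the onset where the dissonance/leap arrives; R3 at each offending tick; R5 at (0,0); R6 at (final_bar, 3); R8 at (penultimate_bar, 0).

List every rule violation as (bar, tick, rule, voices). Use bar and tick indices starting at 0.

bar 0: v0=G3 v1=G4 downbeat P8
bar 1: v0=A3 v1=E4 downbeat P5
bar 2: v0=B3 v1=G4 downbeat m6
bar 3: v0=A3 v1=C4 downbeat m3
bar 4: v0=F3 v1=D4 downbeat M6
bar 5: v0=G3 v1=G4 downbeat P8
  -> R2 @ bar 5 tick 0 v(0, 1): F3/D4 M6 -> G3/G4 P8 similar

(5, 0, R2, (0, 1))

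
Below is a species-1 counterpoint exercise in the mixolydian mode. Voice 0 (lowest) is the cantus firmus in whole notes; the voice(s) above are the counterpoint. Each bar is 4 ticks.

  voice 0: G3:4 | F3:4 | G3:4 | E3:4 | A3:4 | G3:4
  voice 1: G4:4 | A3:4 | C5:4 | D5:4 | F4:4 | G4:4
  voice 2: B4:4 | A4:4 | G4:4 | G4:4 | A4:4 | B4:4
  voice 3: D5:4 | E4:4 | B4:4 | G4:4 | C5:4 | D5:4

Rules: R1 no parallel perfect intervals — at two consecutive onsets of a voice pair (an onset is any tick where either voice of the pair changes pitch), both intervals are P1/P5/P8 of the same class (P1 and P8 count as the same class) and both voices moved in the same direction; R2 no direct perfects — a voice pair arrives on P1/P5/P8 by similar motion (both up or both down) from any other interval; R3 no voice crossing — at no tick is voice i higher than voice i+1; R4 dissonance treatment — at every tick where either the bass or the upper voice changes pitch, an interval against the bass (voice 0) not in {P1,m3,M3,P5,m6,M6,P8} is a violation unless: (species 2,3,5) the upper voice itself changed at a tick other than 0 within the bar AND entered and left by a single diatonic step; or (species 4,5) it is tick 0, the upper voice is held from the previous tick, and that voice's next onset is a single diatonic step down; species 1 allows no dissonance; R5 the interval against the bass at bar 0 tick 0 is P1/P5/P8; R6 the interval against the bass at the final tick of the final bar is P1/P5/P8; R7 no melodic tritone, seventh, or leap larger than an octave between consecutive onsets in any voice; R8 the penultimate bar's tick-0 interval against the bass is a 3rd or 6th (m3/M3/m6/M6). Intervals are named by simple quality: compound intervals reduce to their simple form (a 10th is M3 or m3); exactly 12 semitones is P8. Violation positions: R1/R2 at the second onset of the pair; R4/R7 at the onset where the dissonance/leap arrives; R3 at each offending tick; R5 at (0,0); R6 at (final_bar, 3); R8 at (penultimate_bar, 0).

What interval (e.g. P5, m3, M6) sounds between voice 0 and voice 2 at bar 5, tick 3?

voice 0=G3 voice 2=B4 -> M3

M3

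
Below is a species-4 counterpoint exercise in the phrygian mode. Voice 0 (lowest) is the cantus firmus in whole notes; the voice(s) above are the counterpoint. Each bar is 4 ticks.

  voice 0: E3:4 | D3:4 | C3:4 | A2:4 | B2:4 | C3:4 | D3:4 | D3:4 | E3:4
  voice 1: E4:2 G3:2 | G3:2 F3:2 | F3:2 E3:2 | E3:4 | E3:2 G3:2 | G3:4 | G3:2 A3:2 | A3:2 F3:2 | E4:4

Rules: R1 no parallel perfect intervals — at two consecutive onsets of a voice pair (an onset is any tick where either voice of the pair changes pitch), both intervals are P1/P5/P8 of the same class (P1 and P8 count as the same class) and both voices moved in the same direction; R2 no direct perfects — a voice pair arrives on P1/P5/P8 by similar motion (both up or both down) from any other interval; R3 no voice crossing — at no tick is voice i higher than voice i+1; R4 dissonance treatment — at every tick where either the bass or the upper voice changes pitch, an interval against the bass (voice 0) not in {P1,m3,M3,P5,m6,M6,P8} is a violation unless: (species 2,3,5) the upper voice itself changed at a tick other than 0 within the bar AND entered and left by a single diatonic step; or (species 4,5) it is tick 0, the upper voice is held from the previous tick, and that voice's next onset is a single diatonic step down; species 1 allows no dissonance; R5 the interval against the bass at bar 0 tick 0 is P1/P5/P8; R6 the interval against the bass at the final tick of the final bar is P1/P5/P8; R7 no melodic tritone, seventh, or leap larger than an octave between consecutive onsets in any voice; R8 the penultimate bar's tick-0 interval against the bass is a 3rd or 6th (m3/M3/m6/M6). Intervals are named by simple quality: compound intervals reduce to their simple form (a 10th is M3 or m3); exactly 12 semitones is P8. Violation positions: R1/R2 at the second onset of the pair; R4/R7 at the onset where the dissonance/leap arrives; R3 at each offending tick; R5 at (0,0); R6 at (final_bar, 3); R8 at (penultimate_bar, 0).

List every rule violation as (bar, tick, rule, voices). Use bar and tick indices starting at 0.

bar 0: v0=E3 v1=E4 downbeat P8
bar 1: v0=D3 v1=G3 downbeat P4
bar 2: v0=C3 v1=F3 downbeat P4
bar 3: v0=A2 v1=E3 downbeat P5
bar 4: v0=B2 v1=E3 downbeat P4
bar 5: v0=C3 v1=G3 downbeat P5
bar 6: v0=D3 v1=G3 downbeat P4
bar 7: v0=D3 v1=A3 downbeat P5
bar 8: v0=E3 v1=E4 downbeat P8
  -> R4 @ bar 4 tick 0 v(0, 1): B2/E3 P4 untreated
  -> R4 @ bar 6 tick 0 v(0, 1): D3/G3 P4 untreated
  -> R8 @ bar 7 tick 0 v(0, 1): penult P5 not 3rd/6th
  -> R2 @ bar 8 tick 0 v(0, 1): D3/F3 m3 -> E3/E4 P8 similar
  -> R7 @ bar 8 tick 0 v(1,): F3->E4 leap 11st

(4, 0, R4, (0, 1))
(6, 0, R4, (0, 1))
(7, 0, R8, (0, 1))
(8, 0, R2, (0, 1))
(8, 0, R7, (1,))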